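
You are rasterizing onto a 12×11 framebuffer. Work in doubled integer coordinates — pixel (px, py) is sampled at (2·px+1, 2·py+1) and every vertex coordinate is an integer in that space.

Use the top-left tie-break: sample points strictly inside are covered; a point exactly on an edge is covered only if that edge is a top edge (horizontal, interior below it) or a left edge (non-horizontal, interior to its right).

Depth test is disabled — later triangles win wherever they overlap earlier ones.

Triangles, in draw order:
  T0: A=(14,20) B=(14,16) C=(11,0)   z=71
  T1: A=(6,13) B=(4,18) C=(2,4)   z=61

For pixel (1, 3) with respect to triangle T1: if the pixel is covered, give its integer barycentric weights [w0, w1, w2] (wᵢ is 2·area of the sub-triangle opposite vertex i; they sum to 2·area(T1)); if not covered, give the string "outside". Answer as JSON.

T0:
  2·area = 12  (B↔C swapped to make it positive)
  edge (14, 20)→(11, 0): d=(-3,-20) top-left  bias=+0
  edge (11, 0)→(14, 16): d=(3,16) right/bottom  bias=-1
  edge (14, 16)→(14, 20): d=(0,4) right/bottom  bias=-1
    (6,5)@(13, 11): e=[7,1,4] → █
    (7,5)@(15, 11): e=[47,-31,-4] → ·
    (6,6)@(13, 13): e=[1,7,4] → █
    (7,6)@(15, 13): e=[41,-25,-4] → ·
    (6,7)@(13, 15): e=[-5,13,4] → ·
  covered (2 px):
    · · · · · · · · · · · ·
    · · · · · · · · · · · ·
    · · · · · · · · · · · ·
    · · · · · · · · · · · ·
    · · · · · · · · · · · ·
    · · · · · · █ · · · · ·
    · · · · · · █ · · · · ·
    · · · · · · · · · · · ·
    · · · · · · · · · · · ·
    · · · · · · · · · · · ·
    · · · · · · · · · · · ·
T1:
  2·area = 38
  edge (6, 13)→(4, 18): d=(-2,5) right/bottom  bias=-1
  edge (4, 18)→(2, 4): d=(-2,-14) top-left  bias=+0
  edge (2, 4)→(6, 13): d=(4,9) right/bottom  bias=-1
    (1,3)@(3, 7): e=[27,8,3] → █
    (2,3)@(5, 7): e=[17,36,-15] → ·
    (1,4)@(3, 9): e=[23,4,11] → █
    (2,4)@(5, 9): e=[13,32,-7] → ·
    (1,5)@(3, 11): e=[19,0,19] → █  [on edge]
    (2,5)@(5, 11): e=[9,28,1] → █
    (3,5)@(7, 11): e=[-1,56,-17] → ·
    (1,6)@(3, 13): e=[15,-4,27] → ·
    (2,6)@(5, 13): e=[5,24,9] → █
    (3,6)@(7, 13): e=[-5,52,-9] → ·
    (2,7)@(5, 15): e=[1,20,17] → █
    (3,7)@(7, 15): e=[-9,48,-1] → ·
  covered (6 px):
    · · · · · · · · · · · ·
    · · · · · · · · · · · ·
    · · · · · · · · · · · ·
    · █ · · · · · · · · · ·
    · █ · · · · · · · · · ·
    · █ █ · · · · · · · · ·
    · · █ · · · · · · · · ·
    · · █ · · · · · · · · ·
    · · · · · · · · · · · ·
    · · · · · · · · · · · ·
    · · · · · · · · · · · ·

Final: [8,3,27]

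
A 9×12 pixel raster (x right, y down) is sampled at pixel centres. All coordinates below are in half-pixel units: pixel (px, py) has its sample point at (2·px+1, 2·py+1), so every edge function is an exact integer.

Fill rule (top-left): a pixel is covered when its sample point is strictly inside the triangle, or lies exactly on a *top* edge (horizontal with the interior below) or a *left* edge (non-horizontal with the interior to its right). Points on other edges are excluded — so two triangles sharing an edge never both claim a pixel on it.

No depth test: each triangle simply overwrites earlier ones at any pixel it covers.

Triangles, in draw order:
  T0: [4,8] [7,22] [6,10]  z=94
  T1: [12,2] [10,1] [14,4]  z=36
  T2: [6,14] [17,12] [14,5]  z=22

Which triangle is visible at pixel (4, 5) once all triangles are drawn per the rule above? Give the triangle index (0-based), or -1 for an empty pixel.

T0:
  2·area = 22  (B↔C swapped to make it positive)
  edge (4, 8)→(6, 10): d=(2,2) right/bottom  bias=-1
  edge (6, 10)→(7, 22): d=(1,12) right/bottom  bias=-1
  edge (7, 22)→(4, 8): d=(-3,-14) top-left  bias=+0
    (0,2)@(1, 5): e=[0,55,-33] → ·  [on edge]
    (1,3)@(3, 7): e=[0,33,-11] → ·  [on edge]
    (2,4)@(5, 9): e=[0,11,11] → ·  [on edge]
    (2,5)@(5, 11): e=[4,13,5] → █
    (3,5)@(7, 11): e=[0,-11,33] → ·  [on edge]
    (2,6)@(5, 13): e=[8,15,-1] → ·
    (4,6)@(9, 13): e=[0,-33,55] → ·  [on edge]
    (5,7)@(11, 15): e=[0,-55,77] → ·  [on edge]
    (6,8)@(13, 17): e=[0,-77,99] → ·  [on edge]
    (7,9)@(15, 19): e=[0,-99,121] → ·  [on edge]
    (8,10)@(17, 21): e=[0,-121,143] → ·  [on edge]
  covered (1 px):
    · · · · · · · · ·
    · · · · · · · · ·
    · · · · · · · · ·
    · · · · · · · · ·
    · · · · · · · · ·
    · · █ · · · · · ·
    · · · · · · · · ·
    · · · · · · · · ·
    · · · · · · · · ·
    · · · · · · · · ·
    · · · · · · · · ·
    · · · · · · · · ·
T1:
  2·area = 2  (B↔C swapped to make it positive)
  edge (12, 2)→(14, 4): d=(2,2) right/bottom  bias=-1
  edge (14, 4)→(10, 1): d=(-4,-3) top-left  bias=+0
  edge (10, 1)→(12, 2): d=(2,1) right/bottom  bias=-1
    (5,0)@(11, 1): e=[0,3,-1] → ·  [on edge]
    (6,1)@(13, 3): e=[0,1,1] → ·  [on edge]
    (7,2)@(15, 5): e=[0,-1,3] → ·  [on edge]
    (8,3)@(17, 7): e=[0,-3,5] → ·  [on edge]
  covered (0 px):
    · · · · · · · · ·
    · · · · · · · · ·
    · · · · · · · · ·
    · · · · · · · · ·
    · · · · · · · · ·
    · · · · · · · · ·
    · · · · · · · · ·
    · · · · · · · · ·
    · · · · · · · · ·
    · · · · · · · · ·
    · · · · · · · · ·
    · · · · · · · · ·
T2:
  2·area = 83  (B↔C swapped to make it positive)
  edge (6, 14)→(14, 5): d=(8,-9) top-left  bias=+0
  edge (14, 5)→(17, 12): d=(3,7) right/bottom  bias=-1
  edge (17, 12)→(6, 14): d=(-11,2) right/bottom  bias=-1
    (6,3)@(13, 7): e=[7,13,63] → █
    (7,3)@(15, 7): e=[25,-1,59] → ·
    (5,4)@(11, 9): e=[5,33,45] → █
    (7,4)@(15, 9): e=[41,5,37] → █
    (8,4)@(17, 9): e=[59,-9,33] → ·
    (4,5)@(9, 11): e=[3,53,27] → █
    (8,5)@(17, 11): e=[75,-3,11] → ·
    (3,6)@(7, 13): e=[1,73,9] → █
    (6,6)@(13, 13): e=[55,31,-3] → ·
    (7,6)@(15, 13): e=[73,17,-7] → ·
    (3,7)@(7, 15): e=[17,79,-13] → ·
    (4,7)@(9, 15): e=[35,65,-17] → ·
  covered (11 px):
    · · · · · · · · ·
    · · · · · · · · ·
    · · · · · · · · ·
    · · · · · · █ · ·
    · · · · · █ █ █ ·
    · · · · █ █ █ █ ·
    · · · █ █ █ · · ·
    · · · · · · · · ·
    · · · · · · · · ·
    · · · · · · · · ·
    · · · · · · · · ·
    · · · · · · · · ·

Z-buffer (winner per pixel, '.' = empty):
  . . . . . . . . .
  . . . . . . . . .
  . . . . . . . . .
  . . . . . . 2 . .
  . . . . . 2 2 2 .
  . . 0 . 2 2 2 2 .
  . . . 2 2 2 . . .
  . . . . . . . . .
  . . . . . . . . .
  . . . . . . . . .
  . . . . . . . . .
  . . . . . . . . .

Final: 2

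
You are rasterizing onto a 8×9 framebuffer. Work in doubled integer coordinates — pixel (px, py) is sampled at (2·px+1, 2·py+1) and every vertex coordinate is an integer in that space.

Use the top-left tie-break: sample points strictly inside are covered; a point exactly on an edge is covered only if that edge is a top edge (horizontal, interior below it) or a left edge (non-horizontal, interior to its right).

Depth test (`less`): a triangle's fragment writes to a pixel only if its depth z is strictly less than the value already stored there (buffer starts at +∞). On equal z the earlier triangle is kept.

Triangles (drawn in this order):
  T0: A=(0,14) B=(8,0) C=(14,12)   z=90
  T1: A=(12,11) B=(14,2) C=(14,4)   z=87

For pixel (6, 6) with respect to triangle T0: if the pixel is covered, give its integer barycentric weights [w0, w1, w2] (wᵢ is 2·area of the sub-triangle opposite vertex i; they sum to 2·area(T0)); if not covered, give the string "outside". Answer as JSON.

T0:
  2·area = 180
  edge (0, 14)→(8, 0): d=(8,-14) top-left  bias=+0
  edge (8, 0)→(14, 12): d=(6,12) right/bottom  bias=-1
  edge (14, 12)→(0, 14): d=(-14,2) right/bottom  bias=-1
    (3,1)@(7, 3): e=[10,30,140] → #
    (4,1)@(9, 3): e=[38,6,136] → #
    (5,1)@(11, 3): e=[66,-18,132] → ·
    (3,2)@(7, 5): e=[26,42,112] → #
    (5,2)@(11, 5): e=[82,-6,104] → ·
    (2,3)@(5, 7): e=[14,78,88] → #
    (5,3)@(11, 7): e=[98,6,76] → #
    (6,3)@(13, 7): e=[126,-18,72] → ·
    (1,4)@(3, 9): e=[2,114,64] → #
    (6,4)@(13, 9): e=[142,-6,44] → ·
    (1,5)@(3, 11): e=[18,126,36] → #
    (6,5)@(13, 11): e=[158,6,16] → #
    (3,6)@(7, 13): e=[90,90,0] → ·  [on edge]
  covered (22 px):
    · · · · · · · ·
    · · · # # · · ·
    · · · # # · · ·
    · · # # # # · ·
    · # # # # # · ·
    · # # # # # # ·
    # # # · · · · ·
    · · · · · · · ·
    · · · · · · · ·
T1:
  2·area = 4
  edge (12, 11)→(14, 2): d=(2,-9) top-left  bias=+0
  edge (14, 2)→(14, 4): d=(0,2) right/bottom  bias=-1
  edge (14, 4)→(12, 11): d=(-2,7) right/bottom  bias=-1
    (6,3)@(13, 7): e=[1,2,1] → #
    (7,3)@(15, 7): e=[19,-2,-13] → ·
    (6,4)@(13, 9): e=[5,2,-3] → ·
  covered (1 px):
    · · · · · · · ·
    · · · · · · · ·
    · · · · · · · ·
    · · · · · · # ·
    · · · · · · · ·
    · · · · · · · ·
    · · · · · · · ·
    · · · · · · · ·
    · · · · · · · ·

Final: "outside"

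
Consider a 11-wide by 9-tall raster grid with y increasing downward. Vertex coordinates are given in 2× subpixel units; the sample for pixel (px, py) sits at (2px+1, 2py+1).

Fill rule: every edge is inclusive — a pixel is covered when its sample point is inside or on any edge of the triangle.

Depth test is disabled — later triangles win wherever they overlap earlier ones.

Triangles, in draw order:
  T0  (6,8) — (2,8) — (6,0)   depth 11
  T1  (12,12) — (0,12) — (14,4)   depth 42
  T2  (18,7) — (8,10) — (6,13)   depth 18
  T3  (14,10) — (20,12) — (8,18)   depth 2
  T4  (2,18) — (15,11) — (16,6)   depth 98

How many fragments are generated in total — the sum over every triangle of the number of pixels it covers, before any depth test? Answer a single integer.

T0:
  2·area = 32
  edge (6, 8)→(2, 8): d=(-4,0) inclusive
  edge (2, 8)→(6, 0): d=(4,-8) inclusive
  edge (6, 0)→(6, 8): d=(0,8) inclusive
    (2,1)@(5, 3): e=[20,4,8] → █
    (3,1)@(7, 3): e=[20,20,-8] → ·
    (2,2)@(5, 5): e=[12,12,8] → █
    (3,2)@(7, 5): e=[12,28,-8] → ·
    (1,3)@(3, 7): e=[4,4,24] → █
    (3,3)@(7, 7): e=[4,36,-8] → ·
    (1,4)@(3, 9): e=[-4,12,24] → ·
    (2,4)@(5, 9): e=[-4,28,8] → ·
  covered (4 px):
    · · · · · · · · · · ·
    · · █ · · · · · · · ·
    · · █ · · · · · · · ·
    · █ █ · · · · · · · ·
    · · · · · · · · · · ·
    · · · · · · · · · · ·
    · · · · · · · · · · ·
    · · · · · · · · · · ·
    · · · · · · · · · · ·
T1:
  2·area = 96
  edge (12, 12)→(0, 12): d=(-12,0) inclusive
  edge (0, 12)→(14, 4): d=(14,-8) inclusive
  edge (14, 4)→(12, 12): d=(-2,8) inclusive
    (6,2)@(13, 5): e=[84,6,6] → █
    (7,2)@(15, 5): e=[84,22,-10] → ·
    (4,3)@(9, 7): e=[60,2,34] → █
    (5,3)@(11, 7): e=[60,18,18] → █
    (7,3)@(15, 7): e=[60,50,-14] → ·
    (3,4)@(7, 9): e=[36,14,46] → █
    (6,4)@(13, 9): e=[36,62,-2] → ·
    (1,5)@(3, 11): e=[12,10,74] → █
    (2,5)@(5, 11): e=[12,26,58] → █
    (6,5)@(13, 11): e=[12,90,-6] → ·
    (1,6)@(3, 13): e=[-12,38,70] → ·
    (2,6)@(5, 13): e=[-12,54,54] → ·
  covered (12 px):
    · · · · · · · · · · ·
    · · · · · · · · · · ·
    · · · · · · █ · · · ·
    · · · · █ █ █ · · · ·
    · · · █ █ █ · · · · ·
    · █ █ █ █ █ · · · · ·
    · · · · · · · · · · ·
    · · · · · · · · · · ·
    · · · · · · · · · · ·
T2:
  2·area = 24  (B↔C swapped to make it positive)
  edge (18, 7)→(6, 13): d=(-12,6) inclusive
  edge (6, 13)→(8, 10): d=(2,-3) inclusive
  edge (8, 10)→(18, 7): d=(10,-3) inclusive
    (6,4)@(13, 9): e=[6,13,5] → █
    (7,4)@(15, 9): e=[-6,19,11] → ·
    (4,5)@(9, 11): e=[6,5,13] → █
    (5,5)@(11, 11): e=[-6,11,19] → ·
    (6,5)@(13, 11): e=[-18,17,25] → ·
    (4,6)@(9, 13): e=[-18,9,33] → ·
  covered (2 px):
    · · · · · · · · · · ·
    · · · · · · · · · · ·
    · · · · · · · · · · ·
    · · · · · · · · · · ·
    · · · · · · █ · · · ·
    · · · · █ · · · · · ·
    · · · · · · · · · · ·
    · · · · · · · · · · ·
    · · · · · · · · · · ·
T3:
  2·area = 60
  edge (14, 10)→(20, 12): d=(6,2) inclusive
  edge (20, 12)→(8, 18): d=(-12,6) inclusive
  edge (8, 18)→(14, 10): d=(6,-8) inclusive
    (2,3)@(5, 7): e=[0,150,-90] → ·  [on edge]
    (5,4)@(11, 9): e=[0,90,-30] → ·  [on edge]
    (7,5)@(15, 11): e=[4,42,14] → █
    (8,5)@(17, 11): e=[0,30,30] → █  [on edge]
    (9,5)@(19, 11): e=[-4,18,46] → ·
    (6,6)@(13, 13): e=[20,30,10] → █
    (9,6)@(19, 13): e=[8,-6,58] → ·
    (5,7)@(11, 15): e=[36,18,6] → █
    (7,7)@(15, 15): e=[28,-6,38] → ·
    (8,7)@(17, 15): e=[24,-18,54] → ·
    (4,8)@(9, 17): e=[52,6,2] → █
    (5,8)@(11, 17): e=[48,-6,18] → ·
  covered (8 px):
    · · · · · · · · · · ·
    · · · · · · · · · · ·
    · · · · · · · · · · ·
    · · · · · · · · · · ·
    · · · · · · · · · · ·
    · · · · · · · █ █ · ·
    · · · · · · █ █ █ · ·
    · · · · · █ █ · · · ·
    · · · · █ · · · · · ·
T4:
  2·area = 58  (B↔C swapped to make it positive)
  edge (2, 18)→(16, 6): d=(14,-12) inclusive
  edge (16, 6)→(15, 11): d=(-1,5) inclusive
  edge (15, 11)→(2, 18): d=(-13,7) inclusive
    (8,0)@(17, 1): e=[-58,0,116] → ·  [on edge]
    (7,3)@(15, 7): e=[2,4,52] → █
    (8,3)@(17, 7): e=[26,-6,38] → ·
    (6,4)@(13, 9): e=[6,12,40] → █
    (8,4)@(17, 9): e=[54,-8,12] → ·
    (5,5)@(11, 11): e=[10,20,28] → █
    (7,5)@(15, 11): e=[58,0,0] → █  [on edge]
    (8,5)@(17, 11): e=[82,-10,-14] → ·
    (4,6)@(9, 13): e=[14,28,16] → █
    (6,6)@(13, 13): e=[62,8,-12] → ·
    (7,6)@(15, 13): e=[86,-2,-26] → ·
    (3,7)@(7, 15): e=[18,36,4] → █
  covered (9 px):
    · · · · · · · · · · ·
    · · · · · · · · · · ·
    · · · · · · · · · · ·
    · · · · · · · █ · · ·
    · · · · · · █ █ · · ·
    · · · · · █ █ █ · · ·
    · · · · █ █ · · · · ·
    · · · █ · · · · · · ·
    · · · · · · · · · · ·

Result: 35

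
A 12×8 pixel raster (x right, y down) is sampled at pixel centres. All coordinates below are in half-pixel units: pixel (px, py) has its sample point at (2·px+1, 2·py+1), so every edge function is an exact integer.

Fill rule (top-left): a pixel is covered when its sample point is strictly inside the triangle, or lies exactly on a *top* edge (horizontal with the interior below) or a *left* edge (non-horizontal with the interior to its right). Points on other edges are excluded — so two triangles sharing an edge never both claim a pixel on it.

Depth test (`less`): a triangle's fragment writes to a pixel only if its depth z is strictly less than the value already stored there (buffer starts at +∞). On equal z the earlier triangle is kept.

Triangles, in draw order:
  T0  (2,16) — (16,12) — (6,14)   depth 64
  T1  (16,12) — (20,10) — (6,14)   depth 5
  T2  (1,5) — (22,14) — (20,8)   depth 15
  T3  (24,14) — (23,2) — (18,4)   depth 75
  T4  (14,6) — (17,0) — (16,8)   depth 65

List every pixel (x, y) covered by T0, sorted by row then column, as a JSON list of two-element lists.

T0:
  2·area = 12  (B↔C swapped to make it positive)
  edge (2, 16)→(6, 14): d=(4,-2) top-left  bias=+0
  edge (6, 14)→(16, 12): d=(10,-2) top-left  bias=+0
  edge (16, 12)→(2, 16): d=(-14,4) right/bottom  bias=-1
    (10,5)@(21, 11): e=[18,0,-6] → ·  [on edge]
    (5,6)@(11, 13): e=[6,0,6] → █  [on edge]
    (6,6)@(13, 13): e=[10,4,-2] → ·
    (0,7)@(1, 15): e=[-6,0,18] → ·  [on edge]
    (2,7)@(5, 15): e=[2,8,2] → █
    (3,7)@(7, 15): e=[6,12,-6] → ·
    (5,7)@(11, 15): e=[14,20,-22] → ·
  covered (2 px):
    · · · · · · · · · · · ·
    · · · · · · · · · · · ·
    · · · · · · · · · · · ·
    · · · · · · · · · · · ·
    · · · · · · · · · · · ·
    · · · · · · · · · · · ·
    · · · · · █ · · · · · ·
    · · █ · · · · · · · · ·
T1:
  2·area = 12  (B↔C swapped to make it positive)
  edge (16, 12)→(6, 14): d=(-10,2) right/bottom  bias=-1
  edge (6, 14)→(20, 10): d=(14,-4) top-left  bias=+0
  edge (20, 10)→(16, 12): d=(-4,2) right/bottom  bias=-1
    (8,5)@(17, 11): e=[8,2,2] → █
    (9,5)@(19, 11): e=[4,10,-2] → ·
    (10,5)@(21, 11): e=[0,18,-6] → ·  [on edge]
    (5,6)@(11, 13): e=[0,6,6] → ·  [on edge]
    (8,6)@(17, 13): e=[-12,30,-6] → ·
    (0,7)@(1, 15): e=[0,-6,18] → ·  [on edge]
  covered (1 px):
    · · · · · · · · · · · ·
    · · · · · · · · · · · ·
    · · · · · · · · · · · ·
    · · · · · · · · · · · ·
    · · · · · · · · · · · ·
    · · · · · · · · █ · · ·
    · · · · · · · · · · · ·
    · · · · · · · · · · · ·
T2:
  2·area = 108  (B↔C swapped to make it positive)
  edge (1, 5)→(20, 8): d=(19,3) right/bottom  bias=-1
  edge (20, 8)→(22, 14): d=(2,6) right/bottom  bias=-1
  edge (22, 14)→(1, 5): d=(-21,-9) top-left  bias=+0
    (0,2)@(1, 5): e=[0,108,0] → ·  [on edge]
    (9,2)@(19, 5): e=[-54,0,162] → ·  [on edge]
    (3,3)@(7, 7): e=[20,76,12] → █
    (4,3)@(9, 7): e=[14,64,30] → █
    (5,3)@(11, 7): e=[8,52,48] → █
    (6,3)@(13, 7): e=[2,40,66] → █
    (7,3)@(15, 7): e=[-4,28,84] → ·
    (3,4)@(7, 9): e=[58,80,-30] → ·
    (4,4)@(9, 9): e=[52,68,-12] → ·
    (5,4)@(11, 9): e=[46,56,6] → █
    (7,4)@(15, 9): e=[34,32,42] → █
    (8,4)@(17, 9): e=[28,20,60] → █
    (7,5)@(15, 11): e=[72,36,0] → █  [on edge]
    (10,5)@(21, 11): e=[54,0,54] → ·  [on edge]
  covered (13 px):
    · · · · · · · · · · · ·
    · · · · · · · · · · · ·
    · · · · · · · · · · · ·
    · · · █ █ █ █ · · · · ·
    · · · · · █ █ █ █ █ · ·
    · · · · · · · █ █ █ · ·
    · · · · · · · · · · █ ·
    · · · · · · · · · · · ·
T3:
  2·area = 62  (B↔C swapped to make it positive)
  edge (24, 14)→(18, 4): d=(-6,-10) top-left  bias=+0
  edge (18, 4)→(23, 2): d=(5,-2) top-left  bias=+0
  edge (23, 2)→(24, 14): d=(1,12) right/bottom  bias=-1
    (10,1)@(21, 3): e=[36,1,25] → █
    (11,1)@(23, 3): e=[56,5,1] → █
    (9,2)@(19, 5): e=[4,7,51] → █
    (9,3)@(19, 7): e=[-8,17,53] → ·
    (10,3)@(21, 7): e=[12,21,29] → █
    (10,4)@(21, 9): e=[0,31,31] → █  [on edge]
    (10,5)@(21, 11): e=[-12,41,33] → ·
    (11,5)@(23, 11): e=[8,45,9] → █
    (11,6)@(23, 13): e=[-4,55,11] → ·
  covered (10 px):
    · · · · · · · · · · · ·
    · · · · · · · · · · █ █
    · · · · · · · · · █ █ █
    · · · · · · · · · · █ █
    · · · · · · · · · · █ █
    · · · · · · · · · · · █
    · · · · · · · · · · · ·
    · · · · · · · · · · · ·
T4:
  2·area = 18
  edge (14, 6)→(17, 0): d=(3,-6) top-left  bias=+0
  edge (17, 0)→(16, 8): d=(-1,8) right/bottom  bias=-1
  edge (16, 8)→(14, 6): d=(-2,-2) top-left  bias=+0
    (4,0)@(9, 1): e=[-45,63,0] → ·  [on edge]
    (5,1)@(11, 3): e=[-27,45,0] → ·  [on edge]
    (6,2)@(13, 5): e=[-9,27,0] → ·  [on edge]
    (7,2)@(15, 5): e=[3,11,4] → █
    (8,2)@(17, 5): e=[15,-5,8] → ·
    (7,3)@(15, 7): e=[9,9,0] → █  [on edge]
    (8,3)@(17, 7): e=[21,-7,4] → ·
    (7,4)@(15, 9): e=[15,7,-4] → ·
    (8,4)@(17, 9): e=[27,-9,0] → ·  [on edge]
    (9,5)@(19, 11): e=[45,-27,0] → ·  [on edge]
    (10,6)@(21, 13): e=[63,-45,0] → ·  [on edge]
    (11,7)@(23, 15): e=[81,-63,0] → ·  [on edge]
  covered (2 px):
    · · · · · · · · · · · ·
    · · · · · · · · · · · ·
    · · · · · · · █ · · · ·
    · · · · · · · █ · · · ·
    · · · · · · · · · · · ·
    · · · · · · · · · · · ·
    · · · · · · · · · · · ·
    · · · · · · · · · · · ·

Result: [[5,6],[2,7]]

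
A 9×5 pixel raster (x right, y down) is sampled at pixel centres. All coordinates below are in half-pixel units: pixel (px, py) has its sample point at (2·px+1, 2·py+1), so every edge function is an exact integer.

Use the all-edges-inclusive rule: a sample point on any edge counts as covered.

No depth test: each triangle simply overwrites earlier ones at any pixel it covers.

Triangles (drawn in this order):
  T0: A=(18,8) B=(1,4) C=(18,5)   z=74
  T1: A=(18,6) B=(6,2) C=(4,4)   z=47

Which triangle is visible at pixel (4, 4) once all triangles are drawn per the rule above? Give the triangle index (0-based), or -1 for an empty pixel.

T0:
  2·area = 51
  edge (18, 8)→(1, 4): d=(-17,-4) inclusive
  edge (1, 4)→(18, 5): d=(17,1) inclusive
  edge (18, 5)→(18, 8): d=(0,3) inclusive
    (3,2)@(7, 5): e=[7,11,33] → █
    (4,2)@(9, 5): e=[15,9,27] → █
    (5,2)@(11, 5): e=[23,7,21] → █
    (6,2)@(13, 5): e=[31,5,15] → █
    (7,2)@(15, 5): e=[39,3,9] → █
    (8,2)@(17, 5): e=[47,1,3] → █
    (3,3)@(7, 7): e=[-27,45,33] → ·
    (4,3)@(9, 7): e=[-19,43,27] → ·
    (5,3)@(11, 7): e=[-11,41,21] → ·
    (6,3)@(13, 7): e=[-3,39,15] → ·
    (7,3)@(15, 7): e=[5,37,9] → █
    (7,4)@(15, 9): e=[-29,71,9] → ·
  covered (8 px):
    · · · · · · · · ·
    · · · · · · · · ·
    · · · █ █ █ █ █ █
    · · · · · · · █ █
    · · · · · · · · ·
T1:
  2·area = 32  (B↔C swapped to make it positive)
  edge (18, 6)→(4, 4): d=(-14,-2) inclusive
  edge (4, 4)→(6, 2): d=(2,-2) inclusive
  edge (6, 2)→(18, 6): d=(12,4) inclusive
    (1,0)@(3, 1): e=[40,-8,0] → ·  [on edge]
    (3,0)@(7, 1): e=[48,0,-16] → ·  [on edge]
    (2,1)@(5, 3): e=[16,0,16] → █  [on edge]
    (3,1)@(7, 3): e=[20,4,8] → █
    (4,1)@(9, 3): e=[24,8,0] → █  [on edge]
    (5,1)@(11, 3): e=[28,12,-8] → ·
    (1,2)@(3, 5): e=[-16,0,48] → ·  [on edge]
    (2,2)@(5, 5): e=[-12,4,40] → ·
    (3,2)@(7, 5): e=[-8,8,32] → ·
    (4,2)@(9, 5): e=[-4,12,24] → ·
    (5,2)@(11, 5): e=[0,16,16] → █  [on edge]
    (6,2)@(13, 5): e=[4,20,8] → █
    (7,2)@(15, 5): e=[8,24,0] → █  [on edge]
    (0,3)@(1, 7): e=[-48,0,80] → ·  [on edge]
  covered (6 px):
    · · · · · · · · ·
    · · █ █ █ · · · ·
    · · · · · █ █ █ ·
    · · · · · · · · ·
    · · · · · · · · ·

Z-buffer (winner per pixel, '.' = empty):
  . . . . . . . . .
  . . 1 1 1 . . . .
  . . . 0 0 1 1 1 0
  . . . . . . . 0 0
  . . . . . . . . .

Answer: -1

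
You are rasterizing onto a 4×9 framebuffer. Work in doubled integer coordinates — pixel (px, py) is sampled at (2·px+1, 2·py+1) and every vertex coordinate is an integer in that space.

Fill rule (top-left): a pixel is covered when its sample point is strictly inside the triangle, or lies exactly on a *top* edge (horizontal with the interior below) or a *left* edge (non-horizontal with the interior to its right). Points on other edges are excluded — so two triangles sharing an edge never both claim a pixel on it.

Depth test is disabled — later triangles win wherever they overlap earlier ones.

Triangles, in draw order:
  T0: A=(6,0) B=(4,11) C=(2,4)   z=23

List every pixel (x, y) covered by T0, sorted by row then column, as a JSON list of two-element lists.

T0:
  2·area = 36
  edge (6, 0)→(4, 11): d=(-2,11) right/bottom  bias=-1
  edge (4, 11)→(2, 4): d=(-2,-7) top-left  bias=+0
  edge (2, 4)→(6, 0): d=(4,-4) top-left  bias=+0
    (2,0)@(5, 1): e=[9,27,0] → #  [on edge]
    (3,0)@(7, 1): e=[-13,41,8] → ·
    (1,1)@(3, 3): e=[27,9,0] → #  [on edge]
    (3,1)@(7, 3): e=[-17,37,16] → ·
    (0,2)@(1, 5): e=[45,-9,0] → ·  [on edge]
    (1,2)@(3, 5): e=[23,5,8] → #
    (3,2)@(7, 5): e=[-21,33,24] → ·
    (1,3)@(3, 7): e=[19,1,16] → #
    (2,3)@(5, 7): e=[-3,15,24] → ·
    (1,4)@(3, 9): e=[15,-3,24] → ·
  covered (6 px):
    · · # ·
    · # # ·
    · # # ·
    · # · ·
    · · · ·
    · · · ·
    · · · ·
    · · · ·
    · · · ·

Final: [[2,0],[1,1],[2,1],[1,2],[2,2],[1,3]]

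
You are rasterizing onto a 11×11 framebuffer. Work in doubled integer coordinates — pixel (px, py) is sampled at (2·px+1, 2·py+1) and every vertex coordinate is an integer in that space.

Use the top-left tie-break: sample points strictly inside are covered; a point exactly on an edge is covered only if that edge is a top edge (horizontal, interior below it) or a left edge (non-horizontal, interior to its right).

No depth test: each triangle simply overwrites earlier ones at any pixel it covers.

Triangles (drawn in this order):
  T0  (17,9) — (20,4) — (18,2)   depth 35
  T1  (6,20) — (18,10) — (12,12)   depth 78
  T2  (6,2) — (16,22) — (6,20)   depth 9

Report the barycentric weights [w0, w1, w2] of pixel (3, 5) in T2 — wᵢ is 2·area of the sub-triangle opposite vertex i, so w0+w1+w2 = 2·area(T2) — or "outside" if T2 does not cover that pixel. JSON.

T0:
  2·area = 16  (B↔C swapped to make it positive)
  edge (17, 9)→(18, 2): d=(1,-7) top-left  bias=+0
  edge (18, 2)→(20, 4): d=(2,2) right/bottom  bias=-1
  edge (20, 4)→(17, 9): d=(-3,5) right/bottom  bias=-1
    (8,0)@(17, 1): e=[-8,0,24] → ·  [on edge]
    (9,1)@(19, 3): e=[8,0,8] → ·  [on edge]
    (9,2)@(19, 5): e=[10,4,2] → █
    (10,2)@(21, 5): e=[24,0,-8] → ·  [on edge]
    (9,3)@(19, 7): e=[12,8,-4] → ·
    (8,4)@(17, 9): e=[0,16,0] → ·  [on edge]
    (5,9)@(11, 19): e=[-32,48,0] → ·  [on edge]
  covered (1 px):
    · · · · · · · · · · ·
    · · · · · · · · · · ·
    · · · · · · · · · █ ·
    · · · · · · · · · · ·
    · · · · · · · · · · ·
    · · · · · · · · · · ·
    · · · · · · · · · · ·
    · · · · · · · · · · ·
    · · · · · · · · · · ·
    · · · · · · · · · · ·
    · · · · · · · · · · ·
T1:
  2·area = 36  (B↔C swapped to make it positive)
  edge (6, 20)→(12, 12): d=(6,-8) top-left  bias=+0
  edge (12, 12)→(18, 10): d=(6,-2) top-left  bias=+0
  edge (18, 10)→(6, 20): d=(-12,10) right/bottom  bias=-1
    (10,4)@(21, 9): e=[54,0,-18] → ·  [on edge]
    (7,5)@(15, 11): e=[18,0,18] → █  [on edge]
    (8,5)@(17, 11): e=[34,4,-2] → ·
    (4,6)@(9, 13): e=[-18,0,54] → ·  [on edge]
    (6,6)@(13, 13): e=[14,8,14] → █
    (7,6)@(15, 13): e=[30,12,-6] → ·
    (1,7)@(3, 15): e=[-54,0,90] → ·  [on edge]
    (5,7)@(11, 15): e=[10,16,10] → █
    (6,7)@(13, 15): e=[26,20,-10] → ·
    (4,8)@(9, 17): e=[6,24,6] → █
    (5,8)@(11, 17): e=[22,28,-14] → ·
    (3,9)@(7, 19): e=[2,32,2] → █
  covered (5 px):
    · · · · · · · · · · ·
    · · · · · · · · · · ·
    · · · · · · · · · · ·
    · · · · · · · · · · ·
    · · · · · · · · · · ·
    · · · · · · · █ · · ·
    · · · · · · █ · · · ·
    · · · · · █ · · · · ·
    · · · · █ · · · · · ·
    · · · █ · · · · · · ·
    · · · · · · · · · · ·
T2:
  2·area = 180
  edge (6, 2)→(16, 22): d=(10,20) right/bottom  bias=-1
  edge (16, 22)→(6, 20): d=(-10,-2) top-left  bias=+0
  edge (6, 20)→(6, 2): d=(0,-18) top-left  bias=+0
    (3,2)@(7, 5): e=[10,152,18] → █
    (4,2)@(9, 5): e=[-30,156,54] → ·
    (3,3)@(7, 7): e=[30,132,18] → █
    (4,3)@(9, 7): e=[-10,136,54] → ·
    (3,4)@(7, 9): e=[50,112,18] → █
    (4,4)@(9, 9): e=[10,116,54] → █
    (5,4)@(11, 9): e=[-30,120,90] → ·
    (3,5)@(7, 11): e=[70,92,18] → █
    (5,5)@(11, 11): e=[-10,100,90] → ·
    (3,6)@(7, 13): e=[90,72,18] → █
    (5,6)@(11, 13): e=[10,80,90] → █
    (6,6)@(13, 13): e=[-30,84,126] → ·
    (0,9)@(1, 19): e=[270,0,-90] → ·  [on edge]
    (5,10)@(11, 21): e=[90,0,90] → █  [on edge]
  covered (23 px):
    · · · · · · · · · · ·
    · · · · · · · · · · ·
    · · · █ · · · · · · ·
    · · · █ · · · · · · ·
    · · · █ █ · · · · · ·
    · · · █ █ · · · · · ·
    · · · █ █ █ · · · · ·
    · · · █ █ █ · · · · ·
    · · · █ █ █ █ · · · ·
    · · · █ █ █ █ · · · ·
    · · · · · █ █ █ · · ·

Result: [92,18,70]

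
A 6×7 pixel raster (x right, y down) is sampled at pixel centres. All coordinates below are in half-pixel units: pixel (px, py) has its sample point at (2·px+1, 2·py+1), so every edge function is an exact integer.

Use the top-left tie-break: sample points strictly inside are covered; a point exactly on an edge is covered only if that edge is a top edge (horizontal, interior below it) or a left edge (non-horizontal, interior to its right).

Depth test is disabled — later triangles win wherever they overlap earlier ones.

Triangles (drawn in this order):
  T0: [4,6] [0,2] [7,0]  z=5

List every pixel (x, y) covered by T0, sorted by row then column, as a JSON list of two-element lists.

T0:
  2·area = 36
  edge (4, 6)→(0, 2): d=(-4,-4) top-left  bias=+0
  edge (0, 2)→(7, 0): d=(7,-2) top-left  bias=+0
  edge (7, 0)→(4, 6): d=(-3,6) right/bottom  bias=-1
    (2,0)@(5, 1): e=[24,3,9] → #
    (3,0)@(7, 1): e=[32,7,-3] → ·
    (0,1)@(1, 3): e=[0,9,27] → #  [on edge]
    (1,1)@(3, 3): e=[8,13,15] → #
    (3,1)@(7, 3): e=[24,21,-9] → ·
    (0,2)@(1, 5): e=[-8,23,21] → ·
    (1,2)@(3, 5): e=[0,27,9] → #  [on edge]
    (2,2)@(5, 5): e=[8,31,-3] → ·
    (1,3)@(3, 7): e=[-8,41,3] → ·
    (2,3)@(5, 7): e=[0,45,-9] → ·  [on edge]
    (3,4)@(7, 9): e=[0,63,-27] → ·  [on edge]
    (4,5)@(9, 11): e=[0,81,-45] → ·  [on edge]
    (5,6)@(11, 13): e=[0,99,-63] → ·  [on edge]
  covered (5 px):
    · · # · · ·
    # # # · · ·
    · # · · · ·
    · · · · · ·
    · · · · · ·
    · · · · · ·
    · · · · · ·

Answer: [[2,0],[0,1],[1,1],[2,1],[1,2]]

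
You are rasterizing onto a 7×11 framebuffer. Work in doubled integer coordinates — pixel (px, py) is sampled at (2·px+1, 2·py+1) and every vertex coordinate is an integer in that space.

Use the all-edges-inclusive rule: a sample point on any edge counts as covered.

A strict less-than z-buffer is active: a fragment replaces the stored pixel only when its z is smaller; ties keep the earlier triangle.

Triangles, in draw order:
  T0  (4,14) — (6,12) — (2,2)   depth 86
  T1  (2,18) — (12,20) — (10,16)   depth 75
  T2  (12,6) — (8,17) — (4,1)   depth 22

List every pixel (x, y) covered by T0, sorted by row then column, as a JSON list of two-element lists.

T0:
  2·area = 28  (B↔C swapped to make it positive)
  edge (4, 14)→(2, 2): d=(-2,-12) inclusive
  edge (2, 2)→(6, 12): d=(4,10) inclusive
  edge (6, 12)→(4, 14): d=(-2,2) inclusive
    (1,2)@(3, 5): e=[6,2,20] → #
    (2,2)@(5, 5): e=[30,-18,16] → ·
    (6,2)@(13, 5): e=[126,-98,0] → ·  [on edge]
    (1,3)@(3, 7): e=[2,10,16] → #
    (2,3)@(5, 7): e=[26,-10,12] → ·
    (5,3)@(11, 7): e=[98,-70,0] → ·  [on edge]
    (1,4)@(3, 9): e=[-2,18,12] → ·
    (4,4)@(9, 9): e=[70,-42,0] → ·  [on edge]
    (2,5)@(5, 11): e=[18,6,4] → #
    (3,5)@(7, 11): e=[42,-14,0] → ·  [on edge]
    (2,6)@(5, 13): e=[14,14,0] → #  [on edge]
    (3,6)@(7, 13): e=[38,-6,-4] → ·
    (1,7)@(3, 15): e=[-14,42,0] → ·  [on edge]
    (0,8)@(1, 17): e=[-42,70,0] → ·  [on edge]
  covered (4 px):
    · · · · · · ·
    · · · · · · ·
    · # · · · · ·
    · # · · · · ·
    · · · · · · ·
    · · # · · · ·
    · · # · · · ·
    · · · · · · ·
    · · · · · · ·
    · · · · · · ·
    · · · · · · ·
T1:
  2·area = 36  (B↔C swapped to make it positive)
  edge (2, 18)→(10, 16): d=(8,-2) inclusive
  edge (10, 16)→(12, 20): d=(2,4) inclusive
  edge (12, 20)→(2, 18): d=(-10,-2) inclusive
    (3,8)@(7, 17): e=[2,14,20] → #
    (4,8)@(9, 17): e=[6,6,24] → #
    (5,8)@(11, 17): e=[10,-2,28] → ·
    (3,9)@(7, 19): e=[18,18,0] → #  [on edge]
    (5,9)@(11, 19): e=[26,2,8] → #
    (6,9)@(13, 19): e=[30,-6,12] → ·
    (3,10)@(7, 21): e=[34,22,-20] → ·
    (4,10)@(9, 21): e=[38,14,-16] → ·
    (5,10)@(11, 21): e=[42,6,-12] → ·
  covered (5 px):
    · · · · · · ·
    · · · · · · ·
    · · · · · · ·
    · · · · · · ·
    · · · · · · ·
    · · · · · · ·
    · · · · · · ·
    · · · · · · ·
    · · · # # · ·
    · · · # # # ·
    · · · · · · ·
T2:
  2·area = 108
  edge (12, 6)→(8, 17): d=(-4,11) inclusive
  edge (8, 17)→(4, 1): d=(-4,-16) inclusive
  edge (4, 1)→(12, 6): d=(8,5) inclusive
    (2,1)@(5, 3): e=[89,8,11] → #
    (3,1)@(7, 3): e=[67,40,1] → #
    (4,1)@(9, 3): e=[45,72,-9] → ·
    (2,2)@(5, 5): e=[81,0,27] → #  [on edge]
    (4,2)@(9, 5): e=[37,64,7] → #
    (5,2)@(11, 5): e=[15,96,-3] → ·
    (2,3)@(5, 7): e=[73,-8,43] → ·
    (3,3)@(7, 7): e=[51,24,33] → #
    (5,3)@(11, 7): e=[7,88,13] → #
    (6,3)@(13, 7): e=[-15,120,3] → ·
    (3,4)@(7, 9): e=[43,16,49] → #
    (5,4)@(11, 9): e=[-1,80,29] → ·
    (3,6)@(7, 13): e=[27,0,81] → #  [on edge]
    (4,10)@(9, 21): e=[-27,0,135] → ·  [on edge]
  covered (14 px):
    · · · · · · ·
    · · # # · · ·
    · · # # # · ·
    · · · # # # ·
    · · · # # · ·
    · · · # # · ·
    · · · # # · ·
    · · · · · · ·
    · · · · · · ·
    · · · · · · ·
    · · · · · · ·

Result: [[1,2],[1,3],[2,5],[2,6]]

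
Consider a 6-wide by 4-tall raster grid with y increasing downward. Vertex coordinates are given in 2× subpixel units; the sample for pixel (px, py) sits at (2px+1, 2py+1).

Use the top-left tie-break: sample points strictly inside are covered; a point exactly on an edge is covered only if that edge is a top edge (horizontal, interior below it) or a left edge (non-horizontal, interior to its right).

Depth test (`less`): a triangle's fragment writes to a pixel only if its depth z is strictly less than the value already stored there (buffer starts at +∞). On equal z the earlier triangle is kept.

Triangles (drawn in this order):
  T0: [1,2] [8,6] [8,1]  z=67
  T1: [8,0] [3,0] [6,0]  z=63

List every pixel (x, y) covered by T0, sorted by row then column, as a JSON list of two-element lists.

T0:
  2·area = 35  (B↔C swapped to make it positive)
  edge (1, 2)→(8, 1): d=(7,-1) top-left  bias=+0
  edge (8, 1)→(8, 6): d=(0,5) right/bottom  bias=-1
  edge (8, 6)→(1, 2): d=(-7,-4) top-left  bias=+0
    (1,1)@(3, 3): e=[9,25,1] → #
    (2,1)@(5, 3): e=[11,15,9] → #
    (3,1)@(7, 3): e=[13,5,17] → #
    (4,1)@(9, 3): e=[15,-5,25] → ·
    (1,2)@(3, 5): e=[23,25,-13] → ·
    (2,2)@(5, 5): e=[25,15,-5] → ·
    (3,2)@(7, 5): e=[27,5,3] → #
    (4,2)@(9, 5): e=[29,-5,11] → ·
    (3,3)@(7, 7): e=[41,5,-11] → ·
  covered (4 px):
    · · · · · ·
    · # # # · ·
    · · · # · ·
    · · · · · ·
T1:
  degenerate (2·area = 0) — covers nothing

Answer: [[1,1],[2,1],[3,1],[3,2]]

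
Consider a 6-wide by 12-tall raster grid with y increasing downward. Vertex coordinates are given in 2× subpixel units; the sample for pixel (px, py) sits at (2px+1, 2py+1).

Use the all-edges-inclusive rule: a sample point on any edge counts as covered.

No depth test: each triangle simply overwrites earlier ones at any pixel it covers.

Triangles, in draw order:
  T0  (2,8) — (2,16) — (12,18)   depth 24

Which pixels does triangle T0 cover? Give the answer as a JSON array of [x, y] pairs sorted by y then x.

T0:
  2·area = 80  (B↔C swapped to make it positive)
  edge (2, 8)→(12, 18): d=(10,10) inclusive
  edge (12, 18)→(2, 16): d=(-10,-2) inclusive
  edge (2, 16)→(2, 8): d=(0,-8) inclusive
    (0,3)@(1, 7): e=[0,88,-8] → ·  [on edge]
    (1,4)@(3, 9): e=[0,72,8] → █  [on edge]
    (2,4)@(5, 9): e=[-20,76,24] → ·
    (1,5)@(3, 11): e=[20,52,8] → █
    (2,5)@(5, 11): e=[0,56,24] → █  [on edge]
    (3,5)@(7, 11): e=[-20,60,40] → ·
    (1,6)@(3, 13): e=[40,32,8] → █
    (3,6)@(7, 13): e=[0,40,40] → █  [on edge]
    (4,6)@(9, 13): e=[-20,44,56] → ·
    (1,7)@(3, 15): e=[60,12,8] → █
    (4,7)@(9, 15): e=[0,24,56] → █  [on edge]
    (5,7)@(11, 15): e=[-20,28,72] → ·
    (3,8)@(7, 17): e=[40,0,40] → █  [on edge]
    (5,8)@(11, 17): e=[0,8,72] → █  [on edge]
  covered (13 px):
    · · · · · ·
    · · · · · ·
    · · · · · ·
    · · · · · ·
    · █ · · · ·
    · █ █ · · ·
    · █ █ █ · ·
    · █ █ █ █ ·
    · · · █ █ █
    · · · · · ·
    · · · · · ·
    · · · · · ·

Answer: [[1,4],[1,5],[2,5],[1,6],[2,6],[3,6],[1,7],[2,7],[3,7],[4,7],[3,8],[4,8],[5,8]]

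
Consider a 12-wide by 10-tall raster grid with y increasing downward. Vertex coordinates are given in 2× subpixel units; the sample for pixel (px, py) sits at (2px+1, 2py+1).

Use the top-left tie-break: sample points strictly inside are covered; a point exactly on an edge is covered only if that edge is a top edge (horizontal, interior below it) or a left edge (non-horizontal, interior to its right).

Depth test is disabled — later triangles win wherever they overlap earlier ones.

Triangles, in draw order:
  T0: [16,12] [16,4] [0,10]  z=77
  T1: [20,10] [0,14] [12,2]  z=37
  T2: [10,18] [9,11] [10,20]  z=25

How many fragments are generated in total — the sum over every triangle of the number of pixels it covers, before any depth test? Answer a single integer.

T0:
  2·area = 128  (B↔C swapped to make it positive)
  edge (16, 12)→(0, 10): d=(-16,-2) top-left  bias=+0
  edge (0, 10)→(16, 4): d=(16,-6) top-left  bias=+0
  edge (16, 4)→(16, 12): d=(0,8) right/bottom  bias=-1
    (7,2)@(15, 5): e=[110,10,8] → #
    (8,2)@(17, 5): e=[114,22,-8] → ·
    (4,3)@(9, 7): e=[66,6,56] → #
    (5,3)@(11, 7): e=[70,18,40] → #
    (6,3)@(13, 7): e=[74,30,24] → #
    (8,3)@(17, 7): e=[82,54,-8] → ·
    (1,4)@(3, 9): e=[22,2,104] → #
    (2,4)@(5, 9): e=[26,14,88] → #
    (3,4)@(7, 9): e=[30,26,72] → #
    (8,4)@(17, 9): e=[50,86,-8] → ·
    (1,5)@(3, 11): e=[-10,34,104] → ·
    (2,5)@(5, 11): e=[-6,46,88] → ·
  covered (16 px):
    · · · · · · · · · · · ·
    · · · · · · · · · · · ·
    · · · · · · · # · · · ·
    · · · · # # # # · · · ·
    · # # # # # # # · · · ·
    · · · · # # # # · · · ·
    · · · · · · · · · · · ·
    · · · · · · · · · · · ·
    · · · · · · · · · · · ·
    · · · · · · · · · · · ·
T1:
  2·area = 192
  edge (20, 10)→(0, 14): d=(-20,4) right/bottom  bias=-1
  edge (0, 14)→(12, 2): d=(12,-12) top-left  bias=+0
  edge (12, 2)→(20, 10): d=(8,8) right/bottom  bias=-1
    (5,0)@(11, 1): e=[216,-24,0] → ·  [on edge]
    (6,0)@(13, 1): e=[208,0,-16] → ·  [on edge]
    (5,1)@(11, 3): e=[176,0,16] → #  [on edge]
    (6,1)@(13, 3): e=[168,24,0] → ·  [on edge]
    (4,2)@(9, 5): e=[144,0,48] → #  [on edge]
    (6,2)@(13, 5): e=[128,48,16] → #
    (7,2)@(15, 5): e=[120,72,0] → ·  [on edge]
    (3,3)@(7, 7): e=[112,0,80] → #  [on edge]
    (7,3)@(15, 7): e=[80,96,16] → #
    (8,3)@(17, 7): e=[72,120,0] → ·  [on edge]
    (2,4)@(5, 9): e=[80,0,112] → #  [on edge]
    (8,4)@(17, 9): e=[32,144,16] → #
    (9,4)@(19, 9): e=[24,168,0] → ·  [on edge]
    (1,5)@(3, 11): e=[48,0,144] → #  [on edge]
    (7,5)@(15, 11): e=[0,144,48] → ·  [on edge]
    (10,5)@(21, 11): e=[-24,216,0] → ·  [on edge]
    (0,6)@(1, 13): e=[16,0,176] → #  [on edge]
    (2,6)@(5, 13): e=[0,48,144] → ·  [on edge]
    (11,6)@(23, 13): e=[-72,264,0] → ·  [on edge]
  covered (24 px):
    · · · · · · · · · · · ·
    · · · · · # · · · · · ·
    · · · · # # # · · · · ·
    · · · # # # # # · · · ·
    · · # # # # # # # · · ·
    · # # # # # # · · · · ·
    # # · · · · · · · · · ·
    · · · · · · · · · · · ·
    · · · · · · · · · · · ·
    · · · · · · · · · · · ·
T2:
  2·area = 2  (B↔C swapped to make it positive)
  edge (10, 18)→(10, 20): d=(0,2) right/bottom  bias=-1
  edge (10, 20)→(9, 11): d=(-1,-9) top-left  bias=+0
  edge (9, 11)→(10, 18): d=(1,7) right/bottom  bias=-1
    (4,5)@(9, 11): e=[2,0,0] → ·  [on edge]
  covered (0 px):
    · · · · · · · · · · · ·
    · · · · · · · · · · · ·
    · · · · · · · · · · · ·
    · · · · · · · · · · · ·
    · · · · · · · · · · · ·
    · · · · · · · · · · · ·
    · · · · · · · · · · · ·
    · · · · · · · · · · · ·
    · · · · · · · · · · · ·
    · · · · · · · · · · · ·

Final: 40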